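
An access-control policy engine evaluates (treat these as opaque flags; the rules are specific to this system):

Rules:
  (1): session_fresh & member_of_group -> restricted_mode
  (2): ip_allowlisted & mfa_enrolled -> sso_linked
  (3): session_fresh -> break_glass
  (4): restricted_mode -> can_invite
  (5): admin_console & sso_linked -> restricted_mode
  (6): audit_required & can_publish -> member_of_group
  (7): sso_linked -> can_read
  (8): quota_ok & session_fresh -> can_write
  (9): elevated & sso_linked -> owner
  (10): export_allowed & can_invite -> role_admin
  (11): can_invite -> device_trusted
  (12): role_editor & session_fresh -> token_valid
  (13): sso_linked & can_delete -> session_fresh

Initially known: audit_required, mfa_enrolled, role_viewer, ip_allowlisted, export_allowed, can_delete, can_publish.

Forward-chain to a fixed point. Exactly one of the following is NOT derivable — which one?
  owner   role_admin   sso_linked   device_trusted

owner

[1] (2) [ip_allowlisted & mfa_enrolled -> sso_linked]; (6) [audit_required & can_publish -> member_of_group]. ⇒ new: sso_linked, member_of_group.
[2] (7) [sso_linked -> can_read]; (13) [sso_linked & can_delete -> session_fresh]. ⇒ new: can_read, session_fresh.
[3] (1) [session_fresh & member_of_group -> restricted_mode]; (3) [session_fresh -> break_glass]. ⇒ new: restricted_mode, break_glass.
[4] (4) [restricted_mode -> can_invite]. ⇒ new: can_invite.
[5] (10) [export_allowed & can_invite -> role_admin]; (11) [can_invite -> device_trusted]. ⇒ new: role_admin, device_trusted.
Derived: sso_linked (round 1), role_admin (round 5), device_trusted (round 5). owner never appears in any round.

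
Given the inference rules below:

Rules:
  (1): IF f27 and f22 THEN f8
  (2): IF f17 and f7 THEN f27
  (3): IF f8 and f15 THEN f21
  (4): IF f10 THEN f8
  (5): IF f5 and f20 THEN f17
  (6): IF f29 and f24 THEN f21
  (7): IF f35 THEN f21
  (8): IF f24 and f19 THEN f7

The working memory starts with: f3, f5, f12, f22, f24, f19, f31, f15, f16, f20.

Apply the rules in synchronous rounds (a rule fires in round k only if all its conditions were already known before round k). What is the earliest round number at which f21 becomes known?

4

[1] (5) [IF f5 and f20 THEN f17]; (8) [IF f24 and f19 THEN f7]. ⇒ new: f17, f7.
[2] (2) [IF f17 and f7 THEN f27]. ⇒ new: f27.
[3] (1) [IF f27 and f22 THEN f8]. ⇒ new: f8.
[4] (3) [IF f8 and f15 THEN f21]. ⇒ new: f21.
f21 first appears in round 4.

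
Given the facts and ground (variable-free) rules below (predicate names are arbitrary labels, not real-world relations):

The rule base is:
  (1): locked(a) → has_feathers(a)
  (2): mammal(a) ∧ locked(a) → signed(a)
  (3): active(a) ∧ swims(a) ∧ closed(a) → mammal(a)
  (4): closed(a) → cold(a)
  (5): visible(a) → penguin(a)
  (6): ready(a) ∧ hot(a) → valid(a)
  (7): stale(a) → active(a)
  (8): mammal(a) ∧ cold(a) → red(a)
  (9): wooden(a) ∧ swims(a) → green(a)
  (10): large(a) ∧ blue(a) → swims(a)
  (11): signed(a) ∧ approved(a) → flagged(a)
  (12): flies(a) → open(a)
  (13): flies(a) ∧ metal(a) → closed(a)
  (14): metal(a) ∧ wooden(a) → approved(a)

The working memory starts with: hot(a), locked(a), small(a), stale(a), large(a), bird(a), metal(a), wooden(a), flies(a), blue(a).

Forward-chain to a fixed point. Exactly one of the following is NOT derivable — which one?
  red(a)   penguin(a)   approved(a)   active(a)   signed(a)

Round 1 fires (1), (7), (10), (12), (13), (14), giving has_feathers(a), active(a), swims(a), open(a), closed(a), approved(a).
Round 2 fires (3), (4), (9), giving mammal(a), cold(a), green(a).
Round 3 fires (2), (8), giving signed(a), red(a).
Round 4 fires (11), giving flagged(a).
Derived: active(a) (round 1), red(a) (round 3), approved(a) (round 1), signed(a) (round 3). penguin(a) never appears in any round.

penguin(a)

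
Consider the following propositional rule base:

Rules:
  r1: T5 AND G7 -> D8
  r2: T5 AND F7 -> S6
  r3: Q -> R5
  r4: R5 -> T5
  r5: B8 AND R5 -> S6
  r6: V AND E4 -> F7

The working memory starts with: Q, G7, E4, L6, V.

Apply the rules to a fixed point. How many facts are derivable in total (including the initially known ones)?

Round 1: r3 [Q -> R5]; r6 [V AND E4 -> F7]. New: R5, F7.
Round 2: r4 [R5 -> T5]. New: T5.
Round 3: r1 [T5 AND G7 -> D8]; r2 [T5 AND F7 -> S6]. New: D8, S6.
Closure: {D8, E4, F7, G7, L6, Q, R5, S6, T5, V} — 10 facts.

10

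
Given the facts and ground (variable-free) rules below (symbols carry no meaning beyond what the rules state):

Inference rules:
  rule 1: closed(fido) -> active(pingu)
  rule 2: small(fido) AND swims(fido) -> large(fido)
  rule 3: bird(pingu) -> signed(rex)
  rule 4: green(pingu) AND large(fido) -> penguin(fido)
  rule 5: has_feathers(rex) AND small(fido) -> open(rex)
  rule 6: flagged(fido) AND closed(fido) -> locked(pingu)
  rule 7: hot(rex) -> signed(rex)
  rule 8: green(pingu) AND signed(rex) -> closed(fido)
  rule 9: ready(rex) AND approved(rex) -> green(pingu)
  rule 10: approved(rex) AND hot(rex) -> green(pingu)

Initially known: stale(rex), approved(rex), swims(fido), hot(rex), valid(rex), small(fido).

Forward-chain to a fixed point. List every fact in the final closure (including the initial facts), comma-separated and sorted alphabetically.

active(pingu), approved(rex), closed(fido), green(pingu), hot(rex), large(fido), penguin(fido), signed(rex), small(fido), stale(rex), swims(fido), valid(rex)

Round 1: rule 2 [small(fido) AND swims(fido) -> large(fido)]; rule 7 [hot(rex) -> signed(rex)]; rule 10 [approved(rex) AND hot(rex) -> green(pingu)]. New: large(fido), signed(rex), green(pingu).
Round 2: rule 4 [green(pingu) AND large(fido) -> penguin(fido)]; rule 8 [green(pingu) AND signed(rex) -> closed(fido)]. New: penguin(fido), closed(fido).
Round 3: rule 1 [closed(fido) -> active(pingu)]. New: active(pingu).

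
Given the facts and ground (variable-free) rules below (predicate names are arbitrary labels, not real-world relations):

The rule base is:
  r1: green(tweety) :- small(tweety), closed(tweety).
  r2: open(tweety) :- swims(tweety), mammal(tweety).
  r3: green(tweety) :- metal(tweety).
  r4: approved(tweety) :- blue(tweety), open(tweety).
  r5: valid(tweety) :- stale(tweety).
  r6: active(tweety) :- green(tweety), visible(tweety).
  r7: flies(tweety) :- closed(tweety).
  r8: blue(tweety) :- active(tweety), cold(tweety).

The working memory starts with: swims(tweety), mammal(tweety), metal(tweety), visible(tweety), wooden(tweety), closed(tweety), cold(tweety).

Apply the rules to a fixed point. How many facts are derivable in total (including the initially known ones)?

Round 1 — r2, r3, r7, derive open(tweety), green(tweety), flies(tweety).
Round 2 — r6, derive active(tweety).
Round 3 — r8, derive blue(tweety).
Round 4 — r4, derive approved(tweety).
Closure: {active(tweety), approved(tweety), blue(tweety), closed(tweety), cold(tweety), flies(tweety), green(tweety), mammal(tweety), metal(tweety), open(tweety), swims(tweety), visible(tweety), wooden(tweety)} — 13 facts.

13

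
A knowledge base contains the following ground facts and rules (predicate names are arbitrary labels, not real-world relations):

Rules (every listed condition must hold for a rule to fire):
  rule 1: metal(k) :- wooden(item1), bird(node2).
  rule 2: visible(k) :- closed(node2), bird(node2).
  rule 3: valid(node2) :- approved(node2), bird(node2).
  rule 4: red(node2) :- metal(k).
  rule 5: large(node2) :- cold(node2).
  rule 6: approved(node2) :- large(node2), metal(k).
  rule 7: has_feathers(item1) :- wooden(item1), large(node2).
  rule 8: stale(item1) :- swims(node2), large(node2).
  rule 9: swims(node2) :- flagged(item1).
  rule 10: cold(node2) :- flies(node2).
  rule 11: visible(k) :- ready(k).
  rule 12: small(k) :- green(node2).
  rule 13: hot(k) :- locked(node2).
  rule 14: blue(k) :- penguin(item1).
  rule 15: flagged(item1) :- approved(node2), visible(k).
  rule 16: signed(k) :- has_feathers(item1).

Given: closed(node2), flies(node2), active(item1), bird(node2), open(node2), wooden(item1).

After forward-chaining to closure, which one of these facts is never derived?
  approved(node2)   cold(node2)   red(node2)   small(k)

small(k)

Round 1: rule 1 [metal(k) :- wooden(item1), bird(node2).]; rule 2 [visible(k) :- closed(node2), bird(node2).]; rule 10 [cold(node2) :- flies(node2).]. New: metal(k), visible(k), cold(node2).
Round 2: rule 4 [red(node2) :- metal(k).]; rule 5 [large(node2) :- cold(node2).]. New: red(node2), large(node2).
Round 3: rule 6 [approved(node2) :- large(node2), metal(k).]; rule 7 [has_feathers(item1) :- wooden(item1), large(node2).]. New: approved(node2), has_feathers(item1).
Round 4: rule 3 [valid(node2) :- approved(node2), bird(node2).]; rule 15 [flagged(item1) :- approved(node2), visible(k).]; rule 16 [signed(k) :- has_feathers(item1).]. New: valid(node2), flagged(item1), signed(k).
Round 5: rule 9 [swims(node2) :- flagged(item1).]. New: swims(node2).
Round 6: rule 8 [stale(item1) :- swims(node2), large(node2).]. New: stale(item1).
Derived: approved(node2) (round 3), red(node2) (round 2), cold(node2) (round 1). small(k) never appears in any round.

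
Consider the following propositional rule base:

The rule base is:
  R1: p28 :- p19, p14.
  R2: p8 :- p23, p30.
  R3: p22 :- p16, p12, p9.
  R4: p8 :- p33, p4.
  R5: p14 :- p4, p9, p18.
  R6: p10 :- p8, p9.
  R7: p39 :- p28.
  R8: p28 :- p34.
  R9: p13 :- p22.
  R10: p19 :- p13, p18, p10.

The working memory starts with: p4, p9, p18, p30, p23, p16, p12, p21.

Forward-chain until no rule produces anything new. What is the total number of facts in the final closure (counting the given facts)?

16

[1] R2 [p8 :- p23, p30.]; R3 [p22 :- p16, p12, p9.]; R5 [p14 :- p4, p9, p18.]. ⇒ new: p8, p22, p14.
[2] R6 [p10 :- p8, p9.]; R9 [p13 :- p22.]. ⇒ new: p10, p13.
[3] R10 [p19 :- p13, p18, p10.]. ⇒ new: p19.
[4] R1 [p28 :- p19, p14.]. ⇒ new: p28.
[5] R7 [p39 :- p28.]. ⇒ new: p39.
Closure: {p10, p12, p13, p14, p16, p18, p19, p21, p22, p23, p28, p30, p39, p4, p8, p9} — 16 facts.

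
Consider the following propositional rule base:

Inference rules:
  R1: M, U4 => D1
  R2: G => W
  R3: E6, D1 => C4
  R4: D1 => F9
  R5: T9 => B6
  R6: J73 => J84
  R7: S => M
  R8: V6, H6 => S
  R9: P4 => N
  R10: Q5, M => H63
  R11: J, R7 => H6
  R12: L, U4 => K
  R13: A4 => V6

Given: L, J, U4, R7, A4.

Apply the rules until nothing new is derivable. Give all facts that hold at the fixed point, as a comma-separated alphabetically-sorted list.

Round 1 fires R11, R12, R13, giving H6, K, V6.
Round 2 fires R8, giving S.
Round 3 fires R7, giving M.
Round 4 fires R1, giving D1.
Round 5 fires R4, giving F9.

A4, D1, F9, H6, J, K, L, M, R7, S, U4, V6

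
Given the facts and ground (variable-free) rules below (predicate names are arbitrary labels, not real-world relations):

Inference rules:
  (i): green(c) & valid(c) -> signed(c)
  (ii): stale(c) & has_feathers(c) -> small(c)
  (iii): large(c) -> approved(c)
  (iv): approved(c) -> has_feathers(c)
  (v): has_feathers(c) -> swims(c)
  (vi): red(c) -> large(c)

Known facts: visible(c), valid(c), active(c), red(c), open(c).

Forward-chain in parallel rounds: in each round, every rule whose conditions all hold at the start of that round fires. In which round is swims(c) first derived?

4

Round 1 — (vi), derive large(c).
Round 2 — (iii), derive approved(c).
Round 3 — (iv), derive has_feathers(c).
Round 4 — (v), derive swims(c).
swims(c) first appears in round 4.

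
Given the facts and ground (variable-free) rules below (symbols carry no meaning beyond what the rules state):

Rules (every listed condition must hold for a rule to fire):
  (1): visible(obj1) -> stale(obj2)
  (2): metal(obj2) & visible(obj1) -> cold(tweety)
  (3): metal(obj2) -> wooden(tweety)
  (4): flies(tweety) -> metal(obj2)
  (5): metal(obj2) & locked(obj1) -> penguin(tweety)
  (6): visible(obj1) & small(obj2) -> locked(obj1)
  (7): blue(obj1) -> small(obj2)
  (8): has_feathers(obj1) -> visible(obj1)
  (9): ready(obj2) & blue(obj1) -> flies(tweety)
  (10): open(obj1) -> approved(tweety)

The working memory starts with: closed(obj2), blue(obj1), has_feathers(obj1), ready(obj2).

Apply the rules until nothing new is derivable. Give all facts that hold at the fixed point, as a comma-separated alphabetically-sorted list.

Round 1 fires (7), (8), (9), giving small(obj2), visible(obj1), flies(tweety).
Round 2 fires (1), (4), (6), giving stale(obj2), metal(obj2), locked(obj1).
Round 3 fires (2), (3), (5), giving cold(tweety), wooden(tweety), penguin(tweety).

blue(obj1), closed(obj2), cold(tweety), flies(tweety), has_feathers(obj1), locked(obj1), metal(obj2), penguin(tweety), ready(obj2), small(obj2), stale(obj2), visible(obj1), wooden(tweety)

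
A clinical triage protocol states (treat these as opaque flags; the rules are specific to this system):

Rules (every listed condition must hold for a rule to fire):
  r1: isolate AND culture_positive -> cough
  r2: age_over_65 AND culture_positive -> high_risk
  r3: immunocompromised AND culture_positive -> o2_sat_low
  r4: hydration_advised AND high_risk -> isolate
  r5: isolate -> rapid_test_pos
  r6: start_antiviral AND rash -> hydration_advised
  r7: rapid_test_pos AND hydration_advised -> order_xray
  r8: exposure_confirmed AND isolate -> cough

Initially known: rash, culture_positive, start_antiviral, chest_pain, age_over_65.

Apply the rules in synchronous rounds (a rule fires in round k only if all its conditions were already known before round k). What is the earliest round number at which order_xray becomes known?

4

Round 1: r2 [age_over_65 AND culture_positive -> high_risk]; r6 [start_antiviral AND rash -> hydration_advised]. New: high_risk, hydration_advised.
Round 2: r4 [hydration_advised AND high_risk -> isolate]. New: isolate.
Round 3: r1 [isolate AND culture_positive -> cough]; r5 [isolate -> rapid_test_pos]. New: cough, rapid_test_pos.
Round 4: r7 [rapid_test_pos AND hydration_advised -> order_xray]. New: order_xray.
order_xray first appears in round 4.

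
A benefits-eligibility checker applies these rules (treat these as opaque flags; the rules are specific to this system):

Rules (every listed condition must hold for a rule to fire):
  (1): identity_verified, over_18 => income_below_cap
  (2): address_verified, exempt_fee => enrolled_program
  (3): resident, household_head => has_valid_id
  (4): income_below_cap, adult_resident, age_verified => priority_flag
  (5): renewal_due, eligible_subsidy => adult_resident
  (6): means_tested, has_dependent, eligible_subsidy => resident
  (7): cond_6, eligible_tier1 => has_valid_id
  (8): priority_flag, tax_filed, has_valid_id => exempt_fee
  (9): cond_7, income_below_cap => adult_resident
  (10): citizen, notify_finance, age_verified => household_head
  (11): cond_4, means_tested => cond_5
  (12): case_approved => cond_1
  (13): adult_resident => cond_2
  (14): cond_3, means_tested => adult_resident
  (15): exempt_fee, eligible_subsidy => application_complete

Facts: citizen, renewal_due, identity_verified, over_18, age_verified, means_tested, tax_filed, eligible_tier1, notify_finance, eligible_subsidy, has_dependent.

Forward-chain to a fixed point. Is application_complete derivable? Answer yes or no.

yes

Round 1 — (1), (5), (6), (10), derive income_below_cap, adult_resident, resident, household_head.
Round 2 — (3), (4), (13), derive has_valid_id, priority_flag, cond_2.
Round 3 — (8), derive exempt_fee.
Round 4 — (15), derive application_complete.
application_complete appears in round 4, so it is derivable.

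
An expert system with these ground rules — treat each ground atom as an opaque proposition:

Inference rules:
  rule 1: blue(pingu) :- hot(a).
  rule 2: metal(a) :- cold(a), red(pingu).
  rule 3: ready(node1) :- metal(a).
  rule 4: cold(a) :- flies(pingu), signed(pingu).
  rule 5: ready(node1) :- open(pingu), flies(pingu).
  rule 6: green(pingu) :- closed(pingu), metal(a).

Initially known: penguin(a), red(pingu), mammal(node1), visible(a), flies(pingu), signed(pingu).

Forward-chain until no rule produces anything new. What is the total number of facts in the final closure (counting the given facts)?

Round 1 — rule 4, derive cold(a).
Round 2 — rule 2, derive metal(a).
Round 3 — rule 3, derive ready(node1).
Closure: {cold(a), flies(pingu), mammal(node1), metal(a), penguin(a), ready(node1), red(pingu), signed(pingu), visible(a)} — 9 facts.

9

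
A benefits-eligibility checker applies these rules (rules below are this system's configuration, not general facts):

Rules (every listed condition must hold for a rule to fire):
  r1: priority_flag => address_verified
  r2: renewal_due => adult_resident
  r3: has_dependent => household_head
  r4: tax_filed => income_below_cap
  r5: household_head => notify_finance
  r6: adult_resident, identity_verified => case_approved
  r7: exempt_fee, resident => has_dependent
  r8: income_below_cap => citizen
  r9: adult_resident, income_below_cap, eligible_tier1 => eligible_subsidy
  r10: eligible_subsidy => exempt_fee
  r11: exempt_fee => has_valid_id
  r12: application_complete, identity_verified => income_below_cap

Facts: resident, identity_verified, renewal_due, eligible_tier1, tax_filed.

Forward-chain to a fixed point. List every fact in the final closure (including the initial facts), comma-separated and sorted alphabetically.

adult_resident, case_approved, citizen, eligible_subsidy, eligible_tier1, exempt_fee, has_dependent, has_valid_id, household_head, identity_verified, income_below_cap, notify_finance, renewal_due, resident, tax_filed

[1] r2 [renewal_due => adult_resident]; r4 [tax_filed => income_below_cap]. ⇒ new: adult_resident, income_below_cap.
[2] r6 [adult_resident, identity_verified => case_approved]; r8 [income_below_cap => citizen]; r9 [adult_resident, income_below_cap, eligible_tier1 => eligible_subsidy]. ⇒ new: case_approved, citizen, eligible_subsidy.
[3] r10 [eligible_subsidy => exempt_fee]. ⇒ new: exempt_fee.
[4] r7 [exempt_fee, resident => has_dependent]; r11 [exempt_fee => has_valid_id]. ⇒ new: has_dependent, has_valid_id.
[5] r3 [has_dependent => household_head]. ⇒ new: household_head.
[6] r5 [household_head => notify_finance]. ⇒ new: notify_finance.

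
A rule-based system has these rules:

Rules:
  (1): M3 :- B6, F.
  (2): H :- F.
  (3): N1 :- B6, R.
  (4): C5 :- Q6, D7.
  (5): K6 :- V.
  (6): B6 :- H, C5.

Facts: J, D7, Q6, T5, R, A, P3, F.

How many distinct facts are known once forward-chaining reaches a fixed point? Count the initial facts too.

13

Round 1 — (2), (4), derive H, C5.
Round 2 — (6), derive B6.
Round 3 — (1), (3), derive M3, N1.
Closure: {A, B6, C5, D7, F, H, J, M3, N1, P3, Q6, R, T5} — 13 facts.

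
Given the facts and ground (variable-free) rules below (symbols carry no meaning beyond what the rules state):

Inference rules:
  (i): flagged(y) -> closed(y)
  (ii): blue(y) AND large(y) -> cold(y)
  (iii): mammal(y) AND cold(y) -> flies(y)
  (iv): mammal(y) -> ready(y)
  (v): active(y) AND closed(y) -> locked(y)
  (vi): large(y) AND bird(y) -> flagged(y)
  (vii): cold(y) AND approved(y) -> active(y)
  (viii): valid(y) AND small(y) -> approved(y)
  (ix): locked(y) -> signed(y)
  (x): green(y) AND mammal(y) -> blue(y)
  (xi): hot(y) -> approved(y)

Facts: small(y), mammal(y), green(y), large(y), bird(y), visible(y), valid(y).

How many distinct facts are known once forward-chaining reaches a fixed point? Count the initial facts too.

[1] (iv) [mammal(y) -> ready(y)]; (vi) [large(y) AND bird(y) -> flagged(y)]; (viii) [valid(y) AND small(y) -> approved(y)]; (x) [green(y) AND mammal(y) -> blue(y)]. ⇒ new: ready(y), flagged(y), approved(y), blue(y).
[2] (i) [flagged(y) -> closed(y)]; (ii) [blue(y) AND large(y) -> cold(y)]. ⇒ new: closed(y), cold(y).
[3] (iii) [mammal(y) AND cold(y) -> flies(y)]; (vii) [cold(y) AND approved(y) -> active(y)]. ⇒ new: flies(y), active(y).
[4] (v) [active(y) AND closed(y) -> locked(y)]. ⇒ new: locked(y).
[5] (ix) [locked(y) -> signed(y)]. ⇒ new: signed(y).
Closure: {active(y), approved(y), bird(y), blue(y), closed(y), cold(y), flagged(y), flies(y), green(y), large(y), locked(y), mammal(y), ready(y), signed(y), small(y), valid(y), visible(y)} — 17 facts.

17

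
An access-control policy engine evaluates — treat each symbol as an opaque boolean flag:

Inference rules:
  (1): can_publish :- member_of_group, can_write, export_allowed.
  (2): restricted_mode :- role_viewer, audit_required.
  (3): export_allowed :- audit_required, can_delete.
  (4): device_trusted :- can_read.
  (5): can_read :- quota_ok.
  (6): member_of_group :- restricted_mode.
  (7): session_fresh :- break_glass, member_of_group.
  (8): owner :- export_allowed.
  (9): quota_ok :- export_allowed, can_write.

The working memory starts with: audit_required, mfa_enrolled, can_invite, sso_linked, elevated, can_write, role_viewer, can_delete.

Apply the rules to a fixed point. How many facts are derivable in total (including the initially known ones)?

Round 1 fires (2), (3), giving restricted_mode, export_allowed.
Round 2 fires (6), (8), (9), giving member_of_group, owner, quota_ok.
Round 3 fires (1), (5), giving can_publish, can_read.
Round 4 fires (4), giving device_trusted.
Closure: {audit_required, can_delete, can_invite, can_publish, can_read, can_write, device_trusted, elevated, export_allowed, member_of_group, mfa_enrolled, owner, quota_ok, restricted_mode, role_viewer, sso_linked} — 16 facts.

16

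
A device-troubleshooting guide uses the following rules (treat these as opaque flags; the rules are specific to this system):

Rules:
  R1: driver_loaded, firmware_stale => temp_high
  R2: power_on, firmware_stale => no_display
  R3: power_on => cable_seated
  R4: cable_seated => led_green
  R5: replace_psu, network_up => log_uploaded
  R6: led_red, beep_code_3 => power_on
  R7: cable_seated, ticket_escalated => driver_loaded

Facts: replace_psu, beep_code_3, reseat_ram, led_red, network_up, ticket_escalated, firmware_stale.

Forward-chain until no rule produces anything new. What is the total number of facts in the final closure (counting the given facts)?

[1] R5 [replace_psu, network_up => log_uploaded]; R6 [led_red, beep_code_3 => power_on]. ⇒ new: log_uploaded, power_on.
[2] R2 [power_on, firmware_stale => no_display]; R3 [power_on => cable_seated]. ⇒ new: no_display, cable_seated.
[3] R4 [cable_seated => led_green]; R7 [cable_seated, ticket_escalated => driver_loaded]. ⇒ new: led_green, driver_loaded.
[4] R1 [driver_loaded, firmware_stale => temp_high]. ⇒ new: temp_high.
Closure: {beep_code_3, cable_seated, driver_loaded, firmware_stale, led_green, led_red, log_uploaded, network_up, no_display, power_on, replace_psu, reseat_ram, temp_high, ticket_escalated} — 14 facts.

14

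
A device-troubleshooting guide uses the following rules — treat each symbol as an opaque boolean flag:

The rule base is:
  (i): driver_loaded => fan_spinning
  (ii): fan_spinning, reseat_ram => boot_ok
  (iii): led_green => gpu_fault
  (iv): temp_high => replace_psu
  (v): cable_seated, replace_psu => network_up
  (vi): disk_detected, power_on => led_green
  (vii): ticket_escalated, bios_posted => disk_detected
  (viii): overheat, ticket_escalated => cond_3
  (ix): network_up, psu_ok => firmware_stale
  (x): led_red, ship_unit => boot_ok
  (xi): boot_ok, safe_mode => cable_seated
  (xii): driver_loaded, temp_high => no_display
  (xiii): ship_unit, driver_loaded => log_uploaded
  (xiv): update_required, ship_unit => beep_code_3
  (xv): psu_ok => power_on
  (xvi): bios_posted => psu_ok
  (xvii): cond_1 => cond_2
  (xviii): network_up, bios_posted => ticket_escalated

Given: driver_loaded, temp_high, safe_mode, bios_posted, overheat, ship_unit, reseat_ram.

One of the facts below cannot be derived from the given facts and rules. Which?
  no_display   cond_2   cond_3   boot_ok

cond_2

[1] (i) [driver_loaded => fan_spinning]; (iv) [temp_high => replace_psu]; (xii) [driver_loaded, temp_high => no_display]; (xiii) [ship_unit, driver_loaded => log_uploaded]; (xvi) [bios_posted => psu_ok]. ⇒ new: fan_spinning, replace_psu, no_display, log_uploaded, psu_ok.
[2] (ii) [fan_spinning, reseat_ram => boot_ok]; (xv) [psu_ok => power_on]. ⇒ new: boot_ok, power_on.
[3] (xi) [boot_ok, safe_mode => cable_seated]. ⇒ new: cable_seated.
[4] (v) [cable_seated, replace_psu => network_up]. ⇒ new: network_up.
[5] (ix) [network_up, psu_ok => firmware_stale]; (xviii) [network_up, bios_posted => ticket_escalated]. ⇒ new: firmware_stale, ticket_escalated.
[6] (vii) [ticket_escalated, bios_posted => disk_detected]; (viii) [overheat, ticket_escalated => cond_3]. ⇒ new: disk_detected, cond_3.
[7] (vi) [disk_detected, power_on => led_green]. ⇒ new: led_green.
[8] (iii) [led_green => gpu_fault]. ⇒ new: gpu_fault.
Derived: cond_3 (round 6), boot_ok (round 2), no_display (round 1). cond_2 never appears in any round.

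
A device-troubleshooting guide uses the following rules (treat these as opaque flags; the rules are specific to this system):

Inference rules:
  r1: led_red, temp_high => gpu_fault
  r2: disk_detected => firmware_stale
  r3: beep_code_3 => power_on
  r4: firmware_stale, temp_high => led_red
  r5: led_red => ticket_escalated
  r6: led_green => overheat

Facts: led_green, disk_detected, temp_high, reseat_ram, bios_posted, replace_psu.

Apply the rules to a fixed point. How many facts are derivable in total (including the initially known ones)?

[1] r2 [disk_detected => firmware_stale]; r6 [led_green => overheat]. ⇒ new: firmware_stale, overheat.
[2] r4 [firmware_stale, temp_high => led_red]. ⇒ new: led_red.
[3] r1 [led_red, temp_high => gpu_fault]; r5 [led_red => ticket_escalated]. ⇒ new: gpu_fault, ticket_escalated.
Closure: {bios_posted, disk_detected, firmware_stale, gpu_fault, led_green, led_red, overheat, replace_psu, reseat_ram, temp_high, ticket_escalated} — 11 facts.

11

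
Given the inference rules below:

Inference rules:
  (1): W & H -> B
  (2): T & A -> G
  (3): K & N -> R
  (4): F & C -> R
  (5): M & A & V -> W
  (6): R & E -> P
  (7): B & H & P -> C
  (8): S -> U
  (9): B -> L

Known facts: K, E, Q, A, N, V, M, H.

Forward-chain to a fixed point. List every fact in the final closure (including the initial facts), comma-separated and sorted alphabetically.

Round 1: (3) [K & N -> R]; (5) [M & A & V -> W]. New: R, W.
Round 2: (1) [W & H -> B]; (6) [R & E -> P]. New: B, P.
Round 3: (7) [B & H & P -> C]; (9) [B -> L]. New: C, L.

A, B, C, E, H, K, L, M, N, P, Q, R, V, W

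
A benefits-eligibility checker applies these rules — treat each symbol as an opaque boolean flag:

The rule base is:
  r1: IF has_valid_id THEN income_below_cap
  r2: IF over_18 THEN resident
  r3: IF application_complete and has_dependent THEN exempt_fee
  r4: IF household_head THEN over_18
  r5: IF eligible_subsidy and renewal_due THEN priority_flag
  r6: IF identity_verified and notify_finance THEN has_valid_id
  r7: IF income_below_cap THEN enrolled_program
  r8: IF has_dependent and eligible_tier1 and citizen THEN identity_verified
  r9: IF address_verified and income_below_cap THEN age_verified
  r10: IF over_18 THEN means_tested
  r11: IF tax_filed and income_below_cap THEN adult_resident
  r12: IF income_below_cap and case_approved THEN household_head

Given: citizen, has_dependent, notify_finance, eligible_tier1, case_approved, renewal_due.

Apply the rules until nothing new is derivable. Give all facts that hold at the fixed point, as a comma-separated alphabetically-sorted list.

Round 1 — r8, derive identity_verified.
Round 2 — r6, derive has_valid_id.
Round 3 — r1, derive income_below_cap.
Round 4 — r7, r12, derive enrolled_program, household_head.
Round 5 — r4, derive over_18.
Round 6 — r2, r10, derive resident, means_tested.

case_approved, citizen, eligible_tier1, enrolled_program, has_dependent, has_valid_id, household_head, identity_verified, income_below_cap, means_tested, notify_finance, over_18, renewal_due, resident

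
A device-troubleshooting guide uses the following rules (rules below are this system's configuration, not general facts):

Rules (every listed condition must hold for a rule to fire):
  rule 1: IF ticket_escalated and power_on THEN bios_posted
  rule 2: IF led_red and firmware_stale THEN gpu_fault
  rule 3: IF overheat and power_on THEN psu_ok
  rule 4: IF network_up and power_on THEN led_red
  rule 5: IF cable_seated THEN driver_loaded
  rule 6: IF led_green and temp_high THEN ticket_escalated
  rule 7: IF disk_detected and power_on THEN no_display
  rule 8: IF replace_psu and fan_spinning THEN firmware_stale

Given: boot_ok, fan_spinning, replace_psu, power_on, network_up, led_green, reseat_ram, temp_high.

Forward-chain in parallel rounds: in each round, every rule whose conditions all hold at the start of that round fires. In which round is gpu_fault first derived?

Round 1: rule 4 [IF network_up and power_on THEN led_red]; rule 6 [IF led_green and temp_high THEN ticket_escalated]; rule 8 [IF replace_psu and fan_spinning THEN firmware_stale]. New: led_red, ticket_escalated, firmware_stale.
Round 2: rule 1 [IF ticket_escalated and power_on THEN bios_posted]; rule 2 [IF led_red and firmware_stale THEN gpu_fault]. New: bios_posted, gpu_fault.
gpu_fault first appears in round 2.

2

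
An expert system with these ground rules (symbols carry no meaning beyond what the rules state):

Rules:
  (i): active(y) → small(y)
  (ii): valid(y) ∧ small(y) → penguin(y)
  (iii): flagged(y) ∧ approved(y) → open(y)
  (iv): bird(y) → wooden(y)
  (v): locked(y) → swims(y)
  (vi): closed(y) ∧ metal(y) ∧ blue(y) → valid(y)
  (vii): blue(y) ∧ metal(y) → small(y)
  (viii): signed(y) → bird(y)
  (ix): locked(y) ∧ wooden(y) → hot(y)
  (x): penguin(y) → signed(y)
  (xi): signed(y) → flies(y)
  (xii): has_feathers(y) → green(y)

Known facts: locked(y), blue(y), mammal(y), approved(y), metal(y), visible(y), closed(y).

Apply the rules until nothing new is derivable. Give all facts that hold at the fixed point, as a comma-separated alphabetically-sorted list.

approved(y), bird(y), blue(y), closed(y), flies(y), hot(y), locked(y), mammal(y), metal(y), penguin(y), signed(y), small(y), swims(y), valid(y), visible(y), wooden(y)

Round 1 fires (v), (vi), (vii), giving swims(y), valid(y), small(y).
Round 2 fires (ii), giving penguin(y).
Round 3 fires (x), giving signed(y).
Round 4 fires (viii), (xi), giving bird(y), flies(y).
Round 5 fires (iv), giving wooden(y).
Round 6 fires (ix), giving hot(y).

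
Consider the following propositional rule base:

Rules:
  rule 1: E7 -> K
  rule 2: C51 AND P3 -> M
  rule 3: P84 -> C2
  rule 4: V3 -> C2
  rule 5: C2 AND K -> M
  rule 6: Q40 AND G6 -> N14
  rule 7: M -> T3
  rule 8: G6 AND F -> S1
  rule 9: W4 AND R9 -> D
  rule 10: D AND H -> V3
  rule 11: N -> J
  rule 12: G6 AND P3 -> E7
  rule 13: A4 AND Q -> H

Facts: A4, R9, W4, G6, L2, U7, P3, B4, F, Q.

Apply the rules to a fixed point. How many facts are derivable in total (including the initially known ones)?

19

Round 1 fires rule 8, rule 9, rule 12, rule 13, giving S1, D, E7, H.
Round 2 fires rule 1, rule 10, giving K, V3.
Round 3 fires rule 4, giving C2.
Round 4 fires rule 5, giving M.
Round 5 fires rule 7, giving T3.
Closure: {A4, B4, C2, D, E7, F, G6, H, K, L2, M, P3, Q, R9, S1, T3, U7, V3, W4} — 19 facts.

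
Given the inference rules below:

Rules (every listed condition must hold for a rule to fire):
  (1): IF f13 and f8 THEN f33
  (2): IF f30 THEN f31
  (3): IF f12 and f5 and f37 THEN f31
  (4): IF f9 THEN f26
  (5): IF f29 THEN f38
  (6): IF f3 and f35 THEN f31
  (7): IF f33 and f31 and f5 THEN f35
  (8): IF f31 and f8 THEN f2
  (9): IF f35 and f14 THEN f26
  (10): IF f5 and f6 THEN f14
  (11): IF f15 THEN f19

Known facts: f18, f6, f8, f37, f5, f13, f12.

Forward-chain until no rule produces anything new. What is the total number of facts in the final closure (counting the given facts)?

Round 1 — (1), (3), (10), derive f33, f31, f14.
Round 2 — (7), (8), derive f35, f2.
Round 3 — (9), derive f26.
Closure: {f12, f13, f14, f18, f2, f26, f31, f33, f35, f37, f5, f6, f8} — 13 facts.

13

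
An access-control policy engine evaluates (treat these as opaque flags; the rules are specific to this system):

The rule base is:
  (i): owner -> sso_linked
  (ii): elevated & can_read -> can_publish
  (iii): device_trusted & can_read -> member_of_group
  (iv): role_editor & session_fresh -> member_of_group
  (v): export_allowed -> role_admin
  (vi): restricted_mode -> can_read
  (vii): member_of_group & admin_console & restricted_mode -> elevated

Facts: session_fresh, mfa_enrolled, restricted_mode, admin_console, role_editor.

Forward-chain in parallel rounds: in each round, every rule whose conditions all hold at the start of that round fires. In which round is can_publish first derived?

Round 1 — (iv), (vi), derive member_of_group, can_read.
Round 2 — (vii), derive elevated.
Round 3 — (ii), derive can_publish.
can_publish first appears in round 3.

3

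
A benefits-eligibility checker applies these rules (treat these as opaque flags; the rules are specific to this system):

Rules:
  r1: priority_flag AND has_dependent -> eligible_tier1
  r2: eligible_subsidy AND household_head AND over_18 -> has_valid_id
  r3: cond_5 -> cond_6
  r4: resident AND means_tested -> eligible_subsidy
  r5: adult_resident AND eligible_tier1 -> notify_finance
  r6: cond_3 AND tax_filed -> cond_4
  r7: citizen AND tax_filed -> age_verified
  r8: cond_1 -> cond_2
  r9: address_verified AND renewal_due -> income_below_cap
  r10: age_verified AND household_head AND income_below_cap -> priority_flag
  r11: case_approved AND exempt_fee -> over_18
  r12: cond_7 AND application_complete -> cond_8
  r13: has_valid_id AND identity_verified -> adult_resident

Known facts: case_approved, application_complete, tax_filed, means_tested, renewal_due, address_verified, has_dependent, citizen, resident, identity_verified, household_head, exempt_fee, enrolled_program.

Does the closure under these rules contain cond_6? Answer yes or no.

no

Round 1: r4 [resident AND means_tested -> eligible_subsidy]; r7 [citizen AND tax_filed -> age_verified]; r9 [address_verified AND renewal_due -> income_below_cap]; r11 [case_approved AND exempt_fee -> over_18]. Adds eligible_subsidy, age_verified, income_below_cap, over_18.
Round 2: r2 [eligible_subsidy AND household_head AND over_18 -> has_valid_id]; r10 [age_verified AND household_head AND income_below_cap -> priority_flag]. Adds has_valid_id, priority_flag.
Round 3: r1 [priority_flag AND has_dependent -> eligible_tier1]; r13 [has_valid_id AND identity_verified -> adult_resident]. Adds eligible_tier1, adult_resident.
Round 4: r5 [adult_resident AND eligible_tier1 -> notify_finance]. Adds notify_finance.
Fixed point reached. cond_6 is concluded only by r3; r3 needs cond_5 (never derived).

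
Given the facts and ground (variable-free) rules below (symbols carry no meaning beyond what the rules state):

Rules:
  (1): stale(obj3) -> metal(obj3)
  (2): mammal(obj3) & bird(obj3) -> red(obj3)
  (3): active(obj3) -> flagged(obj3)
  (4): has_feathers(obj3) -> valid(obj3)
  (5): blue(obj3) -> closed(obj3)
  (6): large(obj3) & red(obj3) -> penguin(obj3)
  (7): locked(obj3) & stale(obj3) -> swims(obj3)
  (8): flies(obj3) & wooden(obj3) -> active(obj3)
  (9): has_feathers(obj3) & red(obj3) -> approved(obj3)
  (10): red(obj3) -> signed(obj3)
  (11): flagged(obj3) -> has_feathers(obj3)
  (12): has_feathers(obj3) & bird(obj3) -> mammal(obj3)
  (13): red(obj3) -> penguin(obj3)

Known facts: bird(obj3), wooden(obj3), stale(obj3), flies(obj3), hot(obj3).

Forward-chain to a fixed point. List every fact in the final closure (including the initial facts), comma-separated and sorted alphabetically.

active(obj3), approved(obj3), bird(obj3), flagged(obj3), flies(obj3), has_feathers(obj3), hot(obj3), mammal(obj3), metal(obj3), penguin(obj3), red(obj3), signed(obj3), stale(obj3), valid(obj3), wooden(obj3)

[1] (1) [stale(obj3) -> metal(obj3)]; (8) [flies(obj3) & wooden(obj3) -> active(obj3)]. ⇒ new: metal(obj3), active(obj3).
[2] (3) [active(obj3) -> flagged(obj3)]. ⇒ new: flagged(obj3).
[3] (11) [flagged(obj3) -> has_feathers(obj3)]. ⇒ new: has_feathers(obj3).
[4] (4) [has_feathers(obj3) -> valid(obj3)]; (12) [has_feathers(obj3) & bird(obj3) -> mammal(obj3)]. ⇒ new: valid(obj3), mammal(obj3).
[5] (2) [mammal(obj3) & bird(obj3) -> red(obj3)]. ⇒ new: red(obj3).
[6] (9) [has_feathers(obj3) & red(obj3) -> approved(obj3)]; (10) [red(obj3) -> signed(obj3)]; (13) [red(obj3) -> penguin(obj3)]. ⇒ new: approved(obj3), signed(obj3), penguin(obj3).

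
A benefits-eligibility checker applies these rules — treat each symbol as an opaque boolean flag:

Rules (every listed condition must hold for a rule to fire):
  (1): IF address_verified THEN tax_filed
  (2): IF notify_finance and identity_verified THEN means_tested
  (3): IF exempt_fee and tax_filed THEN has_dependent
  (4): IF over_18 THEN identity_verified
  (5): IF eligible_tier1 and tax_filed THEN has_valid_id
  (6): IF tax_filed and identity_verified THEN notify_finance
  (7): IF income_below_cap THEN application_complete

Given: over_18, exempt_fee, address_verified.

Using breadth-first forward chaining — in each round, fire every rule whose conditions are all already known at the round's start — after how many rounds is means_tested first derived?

Round 1 — (1), (4), derive tax_filed, identity_verified.
Round 2 — (3), (6), derive has_dependent, notify_finance.
Round 3 — (2), derive means_tested.
means_tested first appears in round 3.

3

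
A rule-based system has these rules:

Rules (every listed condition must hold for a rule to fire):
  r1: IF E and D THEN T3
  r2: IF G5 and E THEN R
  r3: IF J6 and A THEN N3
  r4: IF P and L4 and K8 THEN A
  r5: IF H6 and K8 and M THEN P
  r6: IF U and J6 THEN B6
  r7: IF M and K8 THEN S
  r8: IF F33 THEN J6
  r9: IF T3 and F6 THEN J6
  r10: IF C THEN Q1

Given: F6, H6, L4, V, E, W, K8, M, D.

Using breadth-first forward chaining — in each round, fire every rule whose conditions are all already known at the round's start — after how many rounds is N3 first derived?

3

Round 1: r1 [IF E and D THEN T3]; r5 [IF H6 and K8 and M THEN P]; r7 [IF M and K8 THEN S]. New: T3, P, S.
Round 2: r4 [IF P and L4 and K8 THEN A]; r9 [IF T3 and F6 THEN J6]. New: A, J6.
Round 3: r3 [IF J6 and A THEN N3]. New: N3.
N3 first appears in round 3.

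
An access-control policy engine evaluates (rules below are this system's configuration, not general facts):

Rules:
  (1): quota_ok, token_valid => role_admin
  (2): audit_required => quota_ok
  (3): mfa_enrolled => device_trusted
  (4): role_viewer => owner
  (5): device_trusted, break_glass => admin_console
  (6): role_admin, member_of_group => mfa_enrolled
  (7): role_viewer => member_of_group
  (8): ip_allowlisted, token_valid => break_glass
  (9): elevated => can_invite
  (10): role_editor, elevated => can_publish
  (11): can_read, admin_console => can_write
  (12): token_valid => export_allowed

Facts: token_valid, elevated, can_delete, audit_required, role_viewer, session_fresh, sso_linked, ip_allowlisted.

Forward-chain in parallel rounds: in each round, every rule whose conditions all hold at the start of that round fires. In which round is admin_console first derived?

5

Round 1 — (2), (4), (7), (8), (9), (12), derive quota_ok, owner, member_of_group, break_glass, can_invite, export_allowed.
Round 2 — (1), derive role_admin.
Round 3 — (6), derive mfa_enrolled.
Round 4 — (3), derive device_trusted.
Round 5 — (5), derive admin_console.
admin_console first appears in round 5.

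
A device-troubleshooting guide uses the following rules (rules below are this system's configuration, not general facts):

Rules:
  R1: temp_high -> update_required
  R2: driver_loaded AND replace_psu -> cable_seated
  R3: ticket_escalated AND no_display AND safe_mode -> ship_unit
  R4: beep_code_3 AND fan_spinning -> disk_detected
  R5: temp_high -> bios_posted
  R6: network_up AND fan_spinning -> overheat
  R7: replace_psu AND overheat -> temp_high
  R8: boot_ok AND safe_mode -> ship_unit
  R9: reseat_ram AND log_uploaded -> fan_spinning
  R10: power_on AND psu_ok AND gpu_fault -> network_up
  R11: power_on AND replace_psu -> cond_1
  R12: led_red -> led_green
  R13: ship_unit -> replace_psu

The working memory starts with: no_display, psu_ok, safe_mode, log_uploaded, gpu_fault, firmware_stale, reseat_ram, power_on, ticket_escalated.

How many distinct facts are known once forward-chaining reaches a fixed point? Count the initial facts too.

Round 1 — R3, R9, R10, derive ship_unit, fan_spinning, network_up.
Round 2 — R6, R13, derive overheat, replace_psu.
Round 3 — R7, R11, derive temp_high, cond_1.
Round 4 — R1, R5, derive update_required, bios_posted.
Closure: {bios_posted, cond_1, fan_spinning, firmware_stale, gpu_fault, log_uploaded, network_up, no_display, overheat, power_on, psu_ok, replace_psu, reseat_ram, safe_mode, ship_unit, temp_high, ticket_escalated, update_required} — 18 facts.

18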